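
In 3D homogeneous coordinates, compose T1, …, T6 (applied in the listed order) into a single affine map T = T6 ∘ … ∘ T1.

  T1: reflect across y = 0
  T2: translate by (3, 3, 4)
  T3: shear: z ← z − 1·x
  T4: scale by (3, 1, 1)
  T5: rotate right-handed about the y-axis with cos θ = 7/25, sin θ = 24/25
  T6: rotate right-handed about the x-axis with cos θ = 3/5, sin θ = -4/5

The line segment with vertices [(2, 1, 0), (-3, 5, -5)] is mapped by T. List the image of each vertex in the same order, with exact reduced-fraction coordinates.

T1 reflect across y = 0: (2, 1, 0) → (2, -1, 0); (-3, 5, -5) → (-3, -5, -5)
T2 translate by (3, 3, 4): (2, -1, 0) → (5, 2, 4); (-3, -5, -5) → (0, -2, -1)
T3 shear: z ← z − 1·x: (5, 2, 4) → (5, 2, -1); (0, -2, -1) → (0, -2, -1)
T4 scale by (3, 1, 1): (5, 2, -1) → (15, 2, -1); (0, -2, -1) → (0, -2, -1)
T5 rotate right-handed about the y-axis with cos θ = 7/25, sin θ = 24/25: (15, 2, -1) → (81/25, 2, -367/25); (0, -2, -1) → (-24/25, -2, -7/25)
T6 rotate right-handed about the x-axis with cos θ = 3/5, sin θ = -4/5: (81/25, 2, -367/25) → (81/25, -1318/125, -1301/125); (-24/25, -2, -7/25) → (-24/25, -178/125, 179/125)

image vertices: (81/25, -1318/125, -1301/125), (-24/25, -178/125, 179/125)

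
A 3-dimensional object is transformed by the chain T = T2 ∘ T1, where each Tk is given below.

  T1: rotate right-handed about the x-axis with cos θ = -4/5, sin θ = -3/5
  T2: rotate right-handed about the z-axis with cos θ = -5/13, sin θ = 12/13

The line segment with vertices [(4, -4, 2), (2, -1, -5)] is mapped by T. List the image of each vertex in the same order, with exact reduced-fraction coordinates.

image vertices: (-28/5, 2, 4/5), (82/65, 35/13, 23/5)

T1 rotate right-handed about the x-axis with cos θ = -4/5, sin θ = -3/5: (4, -4, 2) → (4, 22/5, 4/5); (2, -1, -5) → (2, -11/5, 23/5)
T2 rotate right-handed about the z-axis with cos θ = -5/13, sin θ = 12/13: (4, 22/5, 4/5) → (-28/5, 2, 4/5); (2, -11/5, 23/5) → (82/65, 35/13, 23/5)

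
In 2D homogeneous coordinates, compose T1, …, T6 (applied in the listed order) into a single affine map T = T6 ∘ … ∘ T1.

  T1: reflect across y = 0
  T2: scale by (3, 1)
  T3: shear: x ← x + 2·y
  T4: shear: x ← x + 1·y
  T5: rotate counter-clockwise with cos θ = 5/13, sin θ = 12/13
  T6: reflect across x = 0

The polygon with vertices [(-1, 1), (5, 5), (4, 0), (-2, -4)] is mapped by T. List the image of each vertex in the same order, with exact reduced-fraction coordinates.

image vertices: (18/13, -77/13), (-60/13, -25/13), (-60/13, 144/13), (18/13, 92/13)

T1 reflect across y = 0: (-1, 1) → (-1, -1); (5, 5) → (5, -5); (4, 0) → (4, 0); (-2, -4) → (-2, 4)
T2 scale by (3, 1): (-1, -1) → (-3, -1); (5, -5) → (15, -5); (4, 0) → (12, 0); (-2, 4) → (-6, 4)
T3 shear: x ← x + 2·y: (-3, -1) → (-5, -1); (15, -5) → (5, -5); (12, 0) → (12, 0); (-6, 4) → (2, 4)
T4 shear: x ← x + 1·y: (-5, -1) → (-6, -1); (5, -5) → (0, -5); (12, 0) → (12, 0); (2, 4) → (6, 4)
T5 rotate counter-clockwise with cos θ = 5/13, sin θ = 12/13: (-6, -1) → (-18/13, -77/13); (0, -5) → (60/13, -25/13); (12, 0) → (60/13, 144/13); (6, 4) → (-18/13, 92/13)
T6 reflect across x = 0: (-18/13, -77/13) → (18/13, -77/13); (60/13, -25/13) → (-60/13, -25/13); (60/13, 144/13) → (-60/13, 144/13); (-18/13, 92/13) → (18/13, 92/13)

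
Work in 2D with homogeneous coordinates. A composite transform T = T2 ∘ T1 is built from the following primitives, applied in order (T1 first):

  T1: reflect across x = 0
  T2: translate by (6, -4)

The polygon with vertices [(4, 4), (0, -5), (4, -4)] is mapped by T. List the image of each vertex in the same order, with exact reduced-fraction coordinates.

T1 reflect across x = 0: (4, 4) → (-4, 4); (0, -5) → (0, -5); (4, -4) → (-4, -4)
T2 translate by (6, -4): (-4, 4) → (2, 0); (0, -5) → (6, -9); (-4, -4) → (2, -8)

image vertices: (2, 0), (6, -9), (2, -8)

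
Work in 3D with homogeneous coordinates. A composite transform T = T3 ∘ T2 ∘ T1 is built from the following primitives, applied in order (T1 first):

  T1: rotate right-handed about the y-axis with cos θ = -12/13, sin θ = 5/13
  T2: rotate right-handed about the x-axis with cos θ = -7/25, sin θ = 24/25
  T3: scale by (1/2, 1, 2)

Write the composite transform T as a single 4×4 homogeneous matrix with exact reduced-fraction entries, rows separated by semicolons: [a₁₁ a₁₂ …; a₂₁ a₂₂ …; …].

T1 = [-12/13 0 5/13 0; 0 1 0 0; -5/13 0 -12/13 0; 0 0 0 1]
T2·T1 = [-12/13 0 5/13 0; 24/65 -7/25 288/325 0; 7/65 24/25 84/325 0; 0 0 0 1]
T3·…·T1 = [-6/13 0 5/26 0; 24/65 -7/25 288/325 0; 14/65 48/25 168/325 0; 0 0 0 1]

T = [-6/13 0 5/26 0; 24/65 -7/25 288/325 0; 14/65 48/25 168/325 0; 0 0 0 1]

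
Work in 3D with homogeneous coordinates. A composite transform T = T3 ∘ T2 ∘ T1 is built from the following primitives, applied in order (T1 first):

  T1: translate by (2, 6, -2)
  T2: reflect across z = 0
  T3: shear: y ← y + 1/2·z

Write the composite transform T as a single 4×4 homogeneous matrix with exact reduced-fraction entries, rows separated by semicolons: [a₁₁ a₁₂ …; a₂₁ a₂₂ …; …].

T = [1 0 0 2; 0 1 -1/2 7; 0 0 -1 2; 0 0 0 1]

T1 = [1 0 0 2; 0 1 0 6; 0 0 1 -2; 0 0 0 1]
T2·T1 = [1 0 0 2; 0 1 0 6; 0 0 -1 2; 0 0 0 1]
T3·…·T1 = [1 0 0 2; 0 1 -1/2 7; 0 0 -1 2; 0 0 0 1]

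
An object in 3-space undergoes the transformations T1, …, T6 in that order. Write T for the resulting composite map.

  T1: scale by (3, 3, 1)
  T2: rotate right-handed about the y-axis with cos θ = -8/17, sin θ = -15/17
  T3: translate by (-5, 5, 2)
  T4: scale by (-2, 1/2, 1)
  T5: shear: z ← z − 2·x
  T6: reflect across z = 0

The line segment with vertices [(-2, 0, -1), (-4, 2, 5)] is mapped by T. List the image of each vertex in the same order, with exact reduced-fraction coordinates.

image vertices: (44/17, 5/2, 8), (128/17, 11/2, 26)

T1 scale by (3, 3, 1): (-2, 0, -1) → (-6, 0, -1); (-4, 2, 5) → (-12, 6, 5)
T2 rotate right-handed about the y-axis with cos θ = -8/17, sin θ = -15/17: (-6, 0, -1) → (63/17, 0, -82/17); (-12, 6, 5) → (21/17, 6, -220/17)
T3 translate by (-5, 5, 2): (63/17, 0, -82/17) → (-22/17, 5, -48/17); (21/17, 6, -220/17) → (-64/17, 11, -186/17)
T4 scale by (-2, 1/2, 1): (-22/17, 5, -48/17) → (44/17, 5/2, -48/17); (-64/17, 11, -186/17) → (128/17, 11/2, -186/17)
T5 shear: z ← z − 2·x: (44/17, 5/2, -48/17) → (44/17, 5/2, -8); (128/17, 11/2, -186/17) → (128/17, 11/2, -26)
T6 reflect across z = 0: (44/17, 5/2, -8) → (44/17, 5/2, 8); (128/17, 11/2, -26) → (128/17, 11/2, 26)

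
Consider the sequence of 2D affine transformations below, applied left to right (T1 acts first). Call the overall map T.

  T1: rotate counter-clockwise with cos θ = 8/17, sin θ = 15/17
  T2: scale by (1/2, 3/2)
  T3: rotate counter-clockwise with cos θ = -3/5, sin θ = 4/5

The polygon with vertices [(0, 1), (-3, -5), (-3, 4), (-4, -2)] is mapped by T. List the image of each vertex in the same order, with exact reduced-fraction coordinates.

image vertices: (-3/10, -66/85), (51/10, 57/10), (12/5, -219/170), (27/5, 338/85)

T1 rotate counter-clockwise with cos θ = 8/17, sin θ = 15/17: (0, 1) → (-15/17, 8/17); (-3, -5) → (3, -5); (-3, 4) → (-84/17, -13/17); (-4, -2) → (-2/17, -76/17)
T2 scale by (1/2, 3/2): (-15/17, 8/17) → (-15/34, 12/17); (3, -5) → (3/2, -15/2); (-84/17, -13/17) → (-42/17, -39/34); (-2/17, -76/17) → (-1/17, -114/17)
T3 rotate counter-clockwise with cos θ = -3/5, sin θ = 4/5: (-15/34, 12/17) → (-3/10, -66/85); (3/2, -15/2) → (51/10, 57/10); (-42/17, -39/34) → (12/5, -219/170); (-1/17, -114/17) → (27/5, 338/85)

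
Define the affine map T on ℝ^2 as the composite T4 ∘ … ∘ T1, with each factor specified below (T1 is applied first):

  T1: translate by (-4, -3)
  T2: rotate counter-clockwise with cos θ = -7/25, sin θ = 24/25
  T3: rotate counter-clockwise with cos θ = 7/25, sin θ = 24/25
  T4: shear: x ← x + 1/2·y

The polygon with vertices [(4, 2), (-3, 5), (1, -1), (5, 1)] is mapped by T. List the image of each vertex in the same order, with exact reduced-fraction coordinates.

T1 translate by (-4, -3): (4, 2) → (0, -1); (-3, 5) → (-7, 2); (1, -1) → (-3, -4); (5, 1) → (1, -2)
T2 rotate counter-clockwise with cos θ = -7/25, sin θ = 24/25: (0, -1) → (24/25, 7/25); (-7, 2) → (1/25, -182/25); (-3, -4) → (117/25, -44/25); (1, -2) → (41/25, 38/25)
T3 rotate counter-clockwise with cos θ = 7/25, sin θ = 24/25: (24/25, 7/25) → (0, 1); (1/25, -182/25) → (7, -2); (117/25, -44/25) → (3, 4); (41/25, 38/25) → (-1, 2)
T4 shear: x ← x + 1/2·y: (0, 1) → (1/2, 1); (7, -2) → (6, -2); (3, 4) → (5, 4); (-1, 2) → (0, 2)

image vertices: (1/2, 1), (6, -2), (5, 4), (0, 2)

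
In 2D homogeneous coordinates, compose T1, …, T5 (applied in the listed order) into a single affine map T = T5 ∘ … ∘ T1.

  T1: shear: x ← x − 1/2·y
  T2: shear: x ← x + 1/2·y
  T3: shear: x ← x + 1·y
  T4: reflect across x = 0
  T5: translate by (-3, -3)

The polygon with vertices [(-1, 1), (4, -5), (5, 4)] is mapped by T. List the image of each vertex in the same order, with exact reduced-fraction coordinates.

image vertices: (-3, -2), (-2, -8), (-12, 1)

T1 shear: x ← x − 1/2·y: (-1, 1) → (-3/2, 1); (4, -5) → (13/2, -5); (5, 4) → (3, 4)
T2 shear: x ← x + 1/2·y: (-3/2, 1) → (-1, 1); (13/2, -5) → (4, -5); (3, 4) → (5, 4)
T3 shear: x ← x + 1·y: (-1, 1) → (0, 1); (4, -5) → (-1, -5); (5, 4) → (9, 4)
T4 reflect across x = 0: (0, 1) → (0, 1); (-1, -5) → (1, -5); (9, 4) → (-9, 4)
T5 translate by (-3, -3): (0, 1) → (-3, -2); (1, -5) → (-2, -8); (-9, 4) → (-12, 1)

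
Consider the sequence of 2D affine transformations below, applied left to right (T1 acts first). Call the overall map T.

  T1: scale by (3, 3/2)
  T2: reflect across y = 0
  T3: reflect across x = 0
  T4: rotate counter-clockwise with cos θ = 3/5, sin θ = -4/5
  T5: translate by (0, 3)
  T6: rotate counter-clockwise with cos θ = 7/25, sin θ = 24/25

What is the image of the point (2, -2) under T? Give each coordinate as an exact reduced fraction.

T1 scale by (3, 3/2): (2, -2) → (6, -3)
T2 reflect across y = 0: (6, -3) → (6, 3)
T3 reflect across x = 0: (6, 3) → (-6, 3)
T4 rotate counter-clockwise with cos θ = 3/5, sin θ = -4/5: (-6, 3) → (-6/5, 33/5)
T5 translate by (0, 3): (-6/5, 33/5) → (-6/5, 48/5)
T6 rotate counter-clockwise with cos θ = 7/25, sin θ = 24/25: (-6/5, 48/5) → (-1194/125, 192/125)

T(p) = (-1194/125, 192/125)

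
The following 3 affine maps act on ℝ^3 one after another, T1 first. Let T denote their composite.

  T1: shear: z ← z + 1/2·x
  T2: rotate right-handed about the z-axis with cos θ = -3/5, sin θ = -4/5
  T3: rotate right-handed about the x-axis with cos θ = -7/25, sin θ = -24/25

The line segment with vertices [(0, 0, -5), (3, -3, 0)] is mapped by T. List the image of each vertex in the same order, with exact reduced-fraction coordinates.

image vertices: (0, -24/5, 7/5), (-21/5, 201/125, 39/250)

T1 shear: z ← z + 1/2·x: (0, 0, -5) → (0, 0, -5); (3, -3, 0) → (3, -3, 3/2)
T2 rotate right-handed about the z-axis with cos θ = -3/5, sin θ = -4/5: (0, 0, -5) → (0, 0, -5); (3, -3, 3/2) → (-21/5, -3/5, 3/2)
T3 rotate right-handed about the x-axis with cos θ = -7/25, sin θ = -24/25: (0, 0, -5) → (0, -24/5, 7/5); (-21/5, -3/5, 3/2) → (-21/5, 201/125, 39/250)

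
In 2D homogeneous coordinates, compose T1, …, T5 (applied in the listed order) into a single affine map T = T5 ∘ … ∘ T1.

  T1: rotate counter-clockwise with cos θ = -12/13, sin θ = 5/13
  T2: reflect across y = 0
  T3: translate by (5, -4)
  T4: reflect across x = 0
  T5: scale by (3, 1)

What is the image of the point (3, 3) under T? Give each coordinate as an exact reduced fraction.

T(p) = (-42/13, -31/13)

T1 rotate counter-clockwise with cos θ = -12/13, sin θ = 5/13: (3, 3) → (-51/13, -21/13)
T2 reflect across y = 0: (-51/13, -21/13) → (-51/13, 21/13)
T3 translate by (5, -4): (-51/13, 21/13) → (14/13, -31/13)
T4 reflect across x = 0: (14/13, -31/13) → (-14/13, -31/13)
T5 scale by (3, 1): (-14/13, -31/13) → (-42/13, -31/13)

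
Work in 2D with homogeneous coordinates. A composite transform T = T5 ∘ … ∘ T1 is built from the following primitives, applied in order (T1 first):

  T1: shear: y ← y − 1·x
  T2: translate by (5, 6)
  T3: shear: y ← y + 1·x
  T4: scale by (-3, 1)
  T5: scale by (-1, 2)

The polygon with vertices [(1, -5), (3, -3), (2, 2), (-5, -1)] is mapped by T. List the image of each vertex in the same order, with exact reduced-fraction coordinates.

T1 shear: y ← y − 1·x: (1, -5) → (1, -6); (3, -3) → (3, -6); (2, 2) → (2, 0); (-5, -1) → (-5, 4)
T2 translate by (5, 6): (1, -6) → (6, 0); (3, -6) → (8, 0); (2, 0) → (7, 6); (-5, 4) → (0, 10)
T3 shear: y ← y + 1·x: (6, 0) → (6, 6); (8, 0) → (8, 8); (7, 6) → (7, 13); (0, 10) → (0, 10)
T4 scale by (-3, 1): (6, 6) → (-18, 6); (8, 8) → (-24, 8); (7, 13) → (-21, 13); (0, 10) → (0, 10)
T5 scale by (-1, 2): (-18, 6) → (18, 12); (-24, 8) → (24, 16); (-21, 13) → (21, 26); (0, 10) → (0, 20)

image vertices: (18, 12), (24, 16), (21, 26), (0, 20)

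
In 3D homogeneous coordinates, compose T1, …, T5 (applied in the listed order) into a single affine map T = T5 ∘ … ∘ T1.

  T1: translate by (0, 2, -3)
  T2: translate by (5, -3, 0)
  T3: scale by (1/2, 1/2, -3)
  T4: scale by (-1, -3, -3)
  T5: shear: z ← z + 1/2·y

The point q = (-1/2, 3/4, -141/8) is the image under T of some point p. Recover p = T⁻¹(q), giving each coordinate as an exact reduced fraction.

T1 = [1 0 0 0; 0 1 0 2; 0 0 1 -3; 0 0 0 1]
T2·T1 = [1 0 0 5; 0 1 0 -1; 0 0 1 -3; 0 0 0 1]
T3·…·T1 = [1/2 0 0 5/2; 0 1/2 0 -1/2; 0 0 -3 9; 0 0 0 1]
T4·…·T1 = [-1/2 0 0 -5/2; 0 -3/2 0 3/2; 0 0 9 -27; 0 0 0 1]
T5·…·T1 = [-1/2 0 0 -5/2; 0 -3/2 0 3/2; 0 -3/4 9 -105/4; 0 0 0 1]
det M = 27/4; M⁻¹ = [-2 0 0 -5; 0 -2/3 0 1; 0 -1/18 1/9 3; 0 0 0 1]
M⁻¹ · (-1/2, 3/4, -141/8)ᵀ = (-4, 1/2, 1)ᵀ

p = (-4, 1/2, 1)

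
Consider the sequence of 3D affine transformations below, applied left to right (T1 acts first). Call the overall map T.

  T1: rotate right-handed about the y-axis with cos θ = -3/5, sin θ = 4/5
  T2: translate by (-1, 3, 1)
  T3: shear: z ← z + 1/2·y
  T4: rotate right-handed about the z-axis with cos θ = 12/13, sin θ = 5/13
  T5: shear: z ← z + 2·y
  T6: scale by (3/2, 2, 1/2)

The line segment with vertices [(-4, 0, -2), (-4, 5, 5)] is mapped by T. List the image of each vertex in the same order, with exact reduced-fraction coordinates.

T1 rotate right-handed about the y-axis with cos θ = -3/5, sin θ = 4/5: (-4, 0, -2) → (4/5, 0, 22/5); (-4, 5, 5) → (32/5, 5, 1/5)
T2 translate by (-1, 3, 1): (4/5, 0, 22/5) → (-1/5, 3, 27/5); (32/5, 5, 1/5) → (27/5, 8, 6/5)
T3 shear: z ← z + 1/2·y: (-1/5, 3, 27/5) → (-1/5, 3, 69/10); (27/5, 8, 6/5) → (27/5, 8, 26/5)
T4 rotate right-handed about the z-axis with cos θ = 12/13, sin θ = 5/13: (-1/5, 3, 69/10) → (-87/65, 35/13, 69/10); (27/5, 8, 26/5) → (124/65, 123/13, 26/5)
T5 shear: z ← z + 2·y: (-87/65, 35/13, 69/10) → (-87/65, 35/13, 1597/130); (124/65, 123/13, 26/5) → (124/65, 123/13, 1568/65)
T6 scale by (3/2, 2, 1/2): (-87/65, 35/13, 1597/130) → (-261/130, 70/13, 1597/260); (124/65, 123/13, 1568/65) → (186/65, 246/13, 784/65)

image vertices: (-261/130, 70/13, 1597/260), (186/65, 246/13, 784/65)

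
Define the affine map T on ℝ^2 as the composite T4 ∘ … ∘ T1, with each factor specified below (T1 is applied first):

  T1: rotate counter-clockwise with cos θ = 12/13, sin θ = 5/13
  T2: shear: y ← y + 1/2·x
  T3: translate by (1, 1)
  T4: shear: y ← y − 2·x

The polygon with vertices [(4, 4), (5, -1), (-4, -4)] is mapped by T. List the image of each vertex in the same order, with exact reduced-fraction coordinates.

image vertices: (41/13, 1), (6, -15/2), (-15/13, -3)

T1 rotate counter-clockwise with cos θ = 12/13, sin θ = 5/13: (4, 4) → (28/13, 68/13); (5, -1) → (5, 1); (-4, -4) → (-28/13, -68/13)
T2 shear: y ← y + 1/2·x: (28/13, 68/13) → (28/13, 82/13); (5, 1) → (5, 7/2); (-28/13, -68/13) → (-28/13, -82/13)
T3 translate by (1, 1): (28/13, 82/13) → (41/13, 95/13); (5, 7/2) → (6, 9/2); (-28/13, -82/13) → (-15/13, -69/13)
T4 shear: y ← y − 2·x: (41/13, 95/13) → (41/13, 1); (6, 9/2) → (6, -15/2); (-15/13, -69/13) → (-15/13, -3)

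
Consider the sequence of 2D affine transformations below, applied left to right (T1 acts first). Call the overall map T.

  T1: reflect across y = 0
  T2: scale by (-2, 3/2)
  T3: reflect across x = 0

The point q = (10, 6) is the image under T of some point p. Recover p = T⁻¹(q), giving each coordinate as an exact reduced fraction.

T1 = [1 0 0; 0 -1 0; 0 0 1]
T2·T1 = [-2 0 0; 0 -3/2 0; 0 0 1]
T3·…·T1 = [2 0 0; 0 -3/2 0; 0 0 1]
det M = -3; M⁻¹ = [1/2 0 0; 0 -2/3 0; 0 0 1]
M⁻¹ · (10, 6)ᵀ = (5, -4)ᵀ

p = (5, -4)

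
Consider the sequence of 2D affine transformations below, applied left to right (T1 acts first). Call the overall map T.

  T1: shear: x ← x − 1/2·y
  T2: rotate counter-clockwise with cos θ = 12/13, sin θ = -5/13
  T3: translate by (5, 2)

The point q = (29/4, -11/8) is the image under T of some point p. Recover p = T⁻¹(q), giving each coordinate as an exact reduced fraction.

T1 = [1 -1/2 0; 0 1 0; 0 0 1]
T2·T1 = [12/13 -1/13 0; -5/13 29/26 0; 0 0 1]
T3·…·T1 = [12/13 -1/13 5; -5/13 29/26 2; 0 0 1]
det M = 1; M⁻¹ = [29/26 1/13 -149/26; 5/13 12/13 -49/13; 0 0 1]
M⁻¹ · (29/4, -11/8)ᵀ = (9/4, -9/4)ᵀ

p = (9/4, -9/4)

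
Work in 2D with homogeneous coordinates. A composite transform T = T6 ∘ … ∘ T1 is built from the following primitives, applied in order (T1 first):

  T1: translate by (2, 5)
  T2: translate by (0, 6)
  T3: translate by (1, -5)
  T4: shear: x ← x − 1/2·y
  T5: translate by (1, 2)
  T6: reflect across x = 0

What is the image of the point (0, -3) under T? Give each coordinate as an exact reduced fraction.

T(p) = (-5/2, 5)

T1 translate by (2, 5): (0, -3) → (2, 2)
T2 translate by (0, 6): (2, 2) → (2, 8)
T3 translate by (1, -5): (2, 8) → (3, 3)
T4 shear: x ← x − 1/2·y: (3, 3) → (3/2, 3)
T5 translate by (1, 2): (3/2, 3) → (5/2, 5)
T6 reflect across x = 0: (5/2, 5) → (-5/2, 5)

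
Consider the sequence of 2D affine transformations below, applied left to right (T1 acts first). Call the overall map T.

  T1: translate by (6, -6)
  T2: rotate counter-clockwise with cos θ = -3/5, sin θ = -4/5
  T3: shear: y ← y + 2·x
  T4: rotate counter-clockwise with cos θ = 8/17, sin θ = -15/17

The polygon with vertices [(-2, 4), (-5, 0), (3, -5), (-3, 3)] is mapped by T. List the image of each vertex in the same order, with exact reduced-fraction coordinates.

image vertices: (-182/17, -20/17), (-48/5, 1), (-2743/85, -19/17), (-843/85, -9/17)

T1 translate by (6, -6): (-2, 4) → (4, -2); (-5, 0) → (1, -6); (3, -5) → (9, -11); (-3, 3) → (3, -3)
T2 rotate counter-clockwise with cos θ = -3/5, sin θ = -4/5: (4, -2) → (-4, -2); (1, -6) → (-27/5, 14/5); (9, -11) → (-71/5, -3/5); (3, -3) → (-21/5, -3/5)
T3 shear: y ← y + 2·x: (-4, -2) → (-4, -10); (-27/5, 14/5) → (-27/5, -8); (-71/5, -3/5) → (-71/5, -29); (-21/5, -3/5) → (-21/5, -9)
T4 rotate counter-clockwise with cos θ = 8/17, sin θ = -15/17: (-4, -10) → (-182/17, -20/17); (-27/5, -8) → (-48/5, 1); (-71/5, -29) → (-2743/85, -19/17); (-21/5, -9) → (-843/85, -9/17)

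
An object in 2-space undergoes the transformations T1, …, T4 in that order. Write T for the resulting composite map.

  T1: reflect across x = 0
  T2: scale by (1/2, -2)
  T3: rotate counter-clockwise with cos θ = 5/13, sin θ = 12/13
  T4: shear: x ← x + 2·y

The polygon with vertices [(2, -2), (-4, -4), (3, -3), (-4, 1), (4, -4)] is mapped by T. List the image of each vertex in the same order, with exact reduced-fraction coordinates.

T1 reflect across x = 0: (2, -2) → (-2, -2); (-4, -4) → (4, -4); (3, -3) → (-3, -3); (-4, 1) → (4, 1); (4, -4) → (-4, -4)
T2 scale by (1/2, -2): (-2, -2) → (-1, 4); (4, -4) → (2, 8); (-3, -3) → (-3/2, 6); (4, 1) → (2, -2); (-4, -4) → (-2, 8)
T3 rotate counter-clockwise with cos θ = 5/13, sin θ = 12/13: (-1, 4) → (-53/13, 8/13); (2, 8) → (-86/13, 64/13); (-3/2, 6) → (-159/26, 12/13); (2, -2) → (34/13, 14/13); (-2, 8) → (-106/13, 16/13)
T4 shear: x ← x + 2·y: (-53/13, 8/13) → (-37/13, 8/13); (-86/13, 64/13) → (42/13, 64/13); (-159/26, 12/13) → (-111/26, 12/13); (34/13, 14/13) → (62/13, 14/13); (-106/13, 16/13) → (-74/13, 16/13)

image vertices: (-37/13, 8/13), (42/13, 64/13), (-111/26, 12/13), (62/13, 14/13), (-74/13, 16/13)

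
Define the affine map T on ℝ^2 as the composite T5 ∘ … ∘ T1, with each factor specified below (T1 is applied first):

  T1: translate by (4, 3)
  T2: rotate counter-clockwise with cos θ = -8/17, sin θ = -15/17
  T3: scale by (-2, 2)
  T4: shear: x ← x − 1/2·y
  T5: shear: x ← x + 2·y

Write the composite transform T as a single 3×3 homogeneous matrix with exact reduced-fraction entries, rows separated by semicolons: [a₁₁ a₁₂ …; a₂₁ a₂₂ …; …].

T1 = [1 0 4; 0 1 3; 0 0 1]
T2·T1 = [-8/17 15/17 13/17; -15/17 -8/17 -84/17; 0 0 1]
T3·…·T1 = [16/17 -30/17 -26/17; -30/17 -16/17 -168/17; 0 0 1]
T4·…·T1 = [31/17 -22/17 58/17; -30/17 -16/17 -168/17; 0 0 1]
T5·…·T1 = [-29/17 -54/17 -278/17; -30/17 -16/17 -168/17; 0 0 1]

T = [-29/17 -54/17 -278/17; -30/17 -16/17 -168/17; 0 0 1]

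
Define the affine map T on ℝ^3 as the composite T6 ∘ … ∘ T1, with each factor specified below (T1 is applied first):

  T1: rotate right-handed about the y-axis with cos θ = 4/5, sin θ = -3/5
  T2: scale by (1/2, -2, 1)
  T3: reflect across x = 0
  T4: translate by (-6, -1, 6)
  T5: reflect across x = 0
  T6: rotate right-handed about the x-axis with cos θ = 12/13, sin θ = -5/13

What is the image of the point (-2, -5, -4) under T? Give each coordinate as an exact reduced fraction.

T1 rotate right-handed about the y-axis with cos θ = 4/5, sin θ = -3/5: (-2, -5, -4) → (4/5, -5, -22/5)
T2 scale by (1/2, -2, 1): (4/5, -5, -22/5) → (2/5, 10, -22/5)
T3 reflect across x = 0: (2/5, 10, -22/5) → (-2/5, 10, -22/5)
T4 translate by (-6, -1, 6): (-2/5, 10, -22/5) → (-32/5, 9, 8/5)
T5 reflect across x = 0: (-32/5, 9, 8/5) → (32/5, 9, 8/5)
T6 rotate right-handed about the x-axis with cos θ = 12/13, sin θ = -5/13: (32/5, 9, 8/5) → (32/5, 116/13, -129/65)

T(p) = (32/5, 116/13, -129/65)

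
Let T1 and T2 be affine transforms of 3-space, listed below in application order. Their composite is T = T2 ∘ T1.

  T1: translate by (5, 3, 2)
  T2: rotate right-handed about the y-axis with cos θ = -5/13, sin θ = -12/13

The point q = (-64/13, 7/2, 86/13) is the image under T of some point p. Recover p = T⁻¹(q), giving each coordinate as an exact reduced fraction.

p = (3, 1/2, 0)

T1 = [1 0 0 5; 0 1 0 3; 0 0 1 2; 0 0 0 1]
T2·T1 = [-5/13 0 -12/13 -49/13; 0 1 0 3; 12/13 0 -5/13 50/13; 0 0 0 1]
det M = 1; M⁻¹ = [-5/13 0 12/13 -5; 0 1 0 -3; -12/13 0 -5/13 -2; 0 0 0 1]
M⁻¹ · (-64/13, 7/2, 86/13)ᵀ = (3, 1/2, 0)ᵀ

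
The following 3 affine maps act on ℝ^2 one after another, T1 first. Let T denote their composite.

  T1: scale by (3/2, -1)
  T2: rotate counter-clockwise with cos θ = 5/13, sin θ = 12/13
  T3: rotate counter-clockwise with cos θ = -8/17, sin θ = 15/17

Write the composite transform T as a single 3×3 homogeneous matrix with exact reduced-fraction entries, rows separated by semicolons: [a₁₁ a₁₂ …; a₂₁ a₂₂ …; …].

T = [-330/221 -21/221 0; -63/442 220/221 0; 0 0 1]

T1 = [3/2 0 0; 0 -1 0; 0 0 1]
T2·T1 = [15/26 12/13 0; 18/13 -5/13 0; 0 0 1]
T3·…·T1 = [-330/221 -21/221 0; -63/442 220/221 0; 0 0 1]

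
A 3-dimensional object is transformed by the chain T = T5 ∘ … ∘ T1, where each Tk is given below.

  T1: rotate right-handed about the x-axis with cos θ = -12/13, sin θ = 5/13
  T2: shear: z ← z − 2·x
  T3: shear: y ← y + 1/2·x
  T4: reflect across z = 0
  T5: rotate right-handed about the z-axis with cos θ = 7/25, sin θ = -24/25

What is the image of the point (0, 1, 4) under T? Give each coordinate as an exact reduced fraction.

T1 rotate right-handed about the x-axis with cos θ = -12/13, sin θ = 5/13: (0, 1, 4) → (0, -32/13, -43/13)
T2 shear: z ← z − 2·x: (0, -32/13, -43/13) → (0, -32/13, -43/13)
T3 shear: y ← y + 1/2·x: (0, -32/13, -43/13) → (0, -32/13, -43/13)
T4 reflect across z = 0: (0, -32/13, -43/13) → (0, -32/13, 43/13)
T5 rotate right-handed about the z-axis with cos θ = 7/25, sin θ = -24/25: (0, -32/13, 43/13) → (-768/325, -224/325, 43/13)

T(p) = (-768/325, -224/325, 43/13)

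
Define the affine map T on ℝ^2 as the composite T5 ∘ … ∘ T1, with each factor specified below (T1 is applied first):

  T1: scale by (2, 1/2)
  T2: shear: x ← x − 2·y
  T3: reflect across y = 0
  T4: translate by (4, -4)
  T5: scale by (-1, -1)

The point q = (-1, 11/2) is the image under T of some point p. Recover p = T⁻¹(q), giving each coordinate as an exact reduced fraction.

T1 = [2 0 0; 0 1/2 0; 0 0 1]
T2·T1 = [2 -1 0; 0 1/2 0; 0 0 1]
T3·…·T1 = [2 -1 0; 0 -1/2 0; 0 0 1]
T4·…·T1 = [2 -1 4; 0 -1/2 -4; 0 0 1]
T5·…·T1 = [-2 1 -4; 0 1/2 4; 0 0 1]
det M = -1; M⁻¹ = [-1/2 1 -6; 0 2 -8; 0 0 1]
M⁻¹ · (-1, 11/2)ᵀ = (0, 3)ᵀ

p = (0, 3)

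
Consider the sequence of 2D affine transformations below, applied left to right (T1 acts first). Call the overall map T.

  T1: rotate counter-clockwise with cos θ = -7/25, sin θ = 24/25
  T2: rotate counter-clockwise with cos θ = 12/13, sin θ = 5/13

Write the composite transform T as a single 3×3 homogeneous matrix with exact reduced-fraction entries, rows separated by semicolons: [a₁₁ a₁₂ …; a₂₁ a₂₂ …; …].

T = [-204/325 -253/325 0; 253/325 -204/325 0; 0 0 1]

T1 = [-7/25 -24/25 0; 24/25 -7/25 0; 0 0 1]
T2·T1 = [-204/325 -253/325 0; 253/325 -204/325 0; 0 0 1]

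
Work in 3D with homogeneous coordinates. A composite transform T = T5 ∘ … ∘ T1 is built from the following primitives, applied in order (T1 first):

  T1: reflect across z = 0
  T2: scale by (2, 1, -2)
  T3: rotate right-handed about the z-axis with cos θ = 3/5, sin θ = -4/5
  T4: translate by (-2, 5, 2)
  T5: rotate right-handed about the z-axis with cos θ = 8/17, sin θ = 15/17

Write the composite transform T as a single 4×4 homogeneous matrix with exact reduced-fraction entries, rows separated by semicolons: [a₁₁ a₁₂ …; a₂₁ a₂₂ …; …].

T = [168/85 -13/85 0 -91/17; 26/85 84/85 0 10/17; 0 0 2 2; 0 0 0 1]

T1 = [1 0 0 0; 0 1 0 0; 0 0 -1 0; 0 0 0 1]
T2·T1 = [2 0 0 0; 0 1 0 0; 0 0 2 0; 0 0 0 1]
T3·…·T1 = [6/5 4/5 0 0; -8/5 3/5 0 0; 0 0 2 0; 0 0 0 1]
T4·…·T1 = [6/5 4/5 0 -2; -8/5 3/5 0 5; 0 0 2 2; 0 0 0 1]
T5·…·T1 = [168/85 -13/85 0 -91/17; 26/85 84/85 0 10/17; 0 0 2 2; 0 0 0 1]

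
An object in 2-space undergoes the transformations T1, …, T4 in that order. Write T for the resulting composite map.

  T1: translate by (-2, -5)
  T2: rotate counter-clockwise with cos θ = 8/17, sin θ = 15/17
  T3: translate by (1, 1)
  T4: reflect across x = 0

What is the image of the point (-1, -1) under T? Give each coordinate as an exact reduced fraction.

T(p) = (-83/17, -76/17)

T1 translate by (-2, -5): (-1, -1) → (-3, -6)
T2 rotate counter-clockwise with cos θ = 8/17, sin θ = 15/17: (-3, -6) → (66/17, -93/17)
T3 translate by (1, 1): (66/17, -93/17) → (83/17, -76/17)
T4 reflect across x = 0: (83/17, -76/17) → (-83/17, -76/17)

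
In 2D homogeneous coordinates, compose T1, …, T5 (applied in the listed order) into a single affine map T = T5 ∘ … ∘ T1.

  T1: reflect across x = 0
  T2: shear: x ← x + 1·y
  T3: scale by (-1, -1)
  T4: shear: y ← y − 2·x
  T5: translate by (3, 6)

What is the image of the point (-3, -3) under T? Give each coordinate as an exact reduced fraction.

T(p) = (3, 9)

T1 reflect across x = 0: (-3, -3) → (3, -3)
T2 shear: x ← x + 1·y: (3, -3) → (0, -3)
T3 scale by (-1, -1): (0, -3) → (0, 3)
T4 shear: y ← y − 2·x: (0, 3) → (0, 3)
T5 translate by (3, 6): (0, 3) → (3, 9)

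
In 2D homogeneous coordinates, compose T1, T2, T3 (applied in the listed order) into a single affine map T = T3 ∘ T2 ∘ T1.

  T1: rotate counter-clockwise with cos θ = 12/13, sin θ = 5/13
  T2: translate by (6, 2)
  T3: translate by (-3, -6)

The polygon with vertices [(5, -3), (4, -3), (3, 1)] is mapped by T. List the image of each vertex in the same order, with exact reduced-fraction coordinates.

T1 rotate counter-clockwise with cos θ = 12/13, sin θ = 5/13: (5, -3) → (75/13, -11/13); (4, -3) → (63/13, -16/13); (3, 1) → (31/13, 27/13)
T2 translate by (6, 2): (75/13, -11/13) → (153/13, 15/13); (63/13, -16/13) → (141/13, 10/13); (31/13, 27/13) → (109/13, 53/13)
T3 translate by (-3, -6): (153/13, 15/13) → (114/13, -63/13); (141/13, 10/13) → (102/13, -68/13); (109/13, 53/13) → (70/13, -25/13)

image vertices: (114/13, -63/13), (102/13, -68/13), (70/13, -25/13)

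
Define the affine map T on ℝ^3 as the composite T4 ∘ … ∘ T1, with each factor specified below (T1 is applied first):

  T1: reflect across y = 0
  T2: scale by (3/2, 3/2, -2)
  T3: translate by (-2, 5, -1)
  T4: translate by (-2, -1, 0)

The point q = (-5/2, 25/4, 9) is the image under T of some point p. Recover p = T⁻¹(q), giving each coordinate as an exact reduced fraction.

T1 = [1 0 0 0; 0 -1 0 0; 0 0 1 0; 0 0 0 1]
T2·T1 = [3/2 0 0 0; 0 -3/2 0 0; 0 0 -2 0; 0 0 0 1]
T3·…·T1 = [3/2 0 0 -2; 0 -3/2 0 5; 0 0 -2 -1; 0 0 0 1]
T4·…·T1 = [3/2 0 0 -4; 0 -3/2 0 4; 0 0 -2 -1; 0 0 0 1]
det M = 9/2; M⁻¹ = [2/3 0 0 8/3; 0 -2/3 0 8/3; 0 0 -1/2 -1/2; 0 0 0 1]
M⁻¹ · (-5/2, 25/4, 9)ᵀ = (1, -3/2, -5)ᵀ

p = (1, -3/2, -5)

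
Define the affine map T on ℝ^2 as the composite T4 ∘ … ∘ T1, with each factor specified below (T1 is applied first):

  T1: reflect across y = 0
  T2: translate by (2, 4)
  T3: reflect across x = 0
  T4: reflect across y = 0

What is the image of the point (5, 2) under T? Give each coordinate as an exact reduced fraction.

T1 reflect across y = 0: (5, 2) → (5, -2)
T2 translate by (2, 4): (5, -2) → (7, 2)
T3 reflect across x = 0: (7, 2) → (-7, 2)
T4 reflect across y = 0: (-7, 2) → (-7, -2)

T(p) = (-7, -2)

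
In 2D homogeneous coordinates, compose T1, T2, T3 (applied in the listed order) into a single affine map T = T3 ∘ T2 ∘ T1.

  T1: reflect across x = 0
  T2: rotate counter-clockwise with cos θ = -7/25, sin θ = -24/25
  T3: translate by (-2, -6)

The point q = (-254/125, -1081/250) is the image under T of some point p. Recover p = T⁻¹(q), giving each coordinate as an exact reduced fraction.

T1 = [-1 0 0; 0 1 0; 0 0 1]
T2·T1 = [7/25 24/25 0; 24/25 -7/25 0; 0 0 1]
T3·…·T1 = [7/25 24/25 -2; 24/25 -7/25 -6; 0 0 1]
det M = -1; M⁻¹ = [7/25 24/25 158/25; 24/25 -7/25 6/25; 0 0 1]
M⁻¹ · (-254/125, -1081/250)ᵀ = (8/5, -1/2)ᵀ

p = (8/5, -1/2)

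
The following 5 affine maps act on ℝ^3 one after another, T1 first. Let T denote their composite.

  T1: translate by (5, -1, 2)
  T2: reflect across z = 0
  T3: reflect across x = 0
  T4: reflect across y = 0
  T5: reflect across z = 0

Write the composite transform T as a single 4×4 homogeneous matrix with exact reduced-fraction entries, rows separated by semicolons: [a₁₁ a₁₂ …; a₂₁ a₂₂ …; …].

T1 = [1 0 0 5; 0 1 0 -1; 0 0 1 2; 0 0 0 1]
T2·T1 = [1 0 0 5; 0 1 0 -1; 0 0 -1 -2; 0 0 0 1]
T3·…·T1 = [-1 0 0 -5; 0 1 0 -1; 0 0 -1 -2; 0 0 0 1]
T4·…·T1 = [-1 0 0 -5; 0 -1 0 1; 0 0 -1 -2; 0 0 0 1]
T5·…·T1 = [-1 0 0 -5; 0 -1 0 1; 0 0 1 2; 0 0 0 1]

T = [-1 0 0 -5; 0 -1 0 1; 0 0 1 2; 0 0 0 1]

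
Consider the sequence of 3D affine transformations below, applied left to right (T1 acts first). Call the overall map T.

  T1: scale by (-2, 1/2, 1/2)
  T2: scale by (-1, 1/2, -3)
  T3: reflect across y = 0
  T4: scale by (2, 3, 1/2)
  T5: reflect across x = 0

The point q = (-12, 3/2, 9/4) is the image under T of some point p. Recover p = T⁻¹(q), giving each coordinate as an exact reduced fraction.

p = (3, -2, -3)

T1 = [-2 0 0 0; 0 1/2 0 0; 0 0 1/2 0; 0 0 0 1]
T2·T1 = [2 0 0 0; 0 1/4 0 0; 0 0 -3/2 0; 0 0 0 1]
T3·…·T1 = [2 0 0 0; 0 -1/4 0 0; 0 0 -3/2 0; 0 0 0 1]
T4·…·T1 = [4 0 0 0; 0 -3/4 0 0; 0 0 -3/4 0; 0 0 0 1]
T5·…·T1 = [-4 0 0 0; 0 -3/4 0 0; 0 0 -3/4 0; 0 0 0 1]
det M = -9/4; M⁻¹ = [-1/4 0 0 0; 0 -4/3 0 0; 0 0 -4/3 0; 0 0 0 1]
M⁻¹ · (-12, 3/2, 9/4)ᵀ = (3, -2, -3)ᵀ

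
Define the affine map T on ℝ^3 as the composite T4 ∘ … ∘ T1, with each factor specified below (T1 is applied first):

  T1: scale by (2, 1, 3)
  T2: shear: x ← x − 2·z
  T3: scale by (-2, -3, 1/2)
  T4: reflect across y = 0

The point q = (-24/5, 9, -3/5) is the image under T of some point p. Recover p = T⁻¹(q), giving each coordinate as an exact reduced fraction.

T1 = [2 0 0 0; 0 1 0 0; 0 0 3 0; 0 0 0 1]
T2·T1 = [2 0 -6 0; 0 1 0 0; 0 0 3 0; 0 0 0 1]
T3·…·T1 = [-4 0 12 0; 0 -3 0 0; 0 0 3/2 0; 0 0 0 1]
T4·…·T1 = [-4 0 12 0; 0 3 0 0; 0 0 3/2 0; 0 0 0 1]
det M = -18; M⁻¹ = [-1/4 0 2 0; 0 1/3 0 0; 0 0 2/3 0; 0 0 0 1]
M⁻¹ · (-24/5, 9, -3/5)ᵀ = (0, 3, -2/5)ᵀ

p = (0, 3, -2/5)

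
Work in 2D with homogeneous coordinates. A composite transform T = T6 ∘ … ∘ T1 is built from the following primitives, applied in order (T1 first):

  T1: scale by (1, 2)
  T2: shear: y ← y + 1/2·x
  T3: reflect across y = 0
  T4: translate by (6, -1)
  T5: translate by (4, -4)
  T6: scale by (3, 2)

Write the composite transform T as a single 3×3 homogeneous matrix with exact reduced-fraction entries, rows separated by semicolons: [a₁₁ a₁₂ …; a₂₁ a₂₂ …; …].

T1 = [1 0 0; 0 2 0; 0 0 1]
T2·T1 = [1 0 0; 1/2 2 0; 0 0 1]
T3·…·T1 = [1 0 0; -1/2 -2 0; 0 0 1]
T4·…·T1 = [1 0 6; -1/2 -2 -1; 0 0 1]
T5·…·T1 = [1 0 10; -1/2 -2 -5; 0 0 1]
T6·…·T1 = [3 0 30; -1 -4 -10; 0 0 1]

T = [3 0 30; -1 -4 -10; 0 0 1]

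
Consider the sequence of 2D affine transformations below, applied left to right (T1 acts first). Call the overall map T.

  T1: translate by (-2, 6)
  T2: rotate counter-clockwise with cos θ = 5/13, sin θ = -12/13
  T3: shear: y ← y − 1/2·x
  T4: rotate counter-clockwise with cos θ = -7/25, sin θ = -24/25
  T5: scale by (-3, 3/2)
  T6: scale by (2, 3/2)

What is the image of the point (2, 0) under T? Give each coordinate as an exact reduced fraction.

T1 translate by (-2, 6): (2, 0) → (0, 6)
T2 rotate counter-clockwise with cos θ = 5/13, sin θ = -12/13: (0, 6) → (72/13, 30/13)
T3 shear: y ← y − 1/2·x: (72/13, 30/13) → (72/13, -6/13)
T4 rotate counter-clockwise with cos θ = -7/25, sin θ = -24/25: (72/13, -6/13) → (-648/325, -1686/325)
T5 scale by (-3, 3/2): (-648/325, -1686/325) → (1944/325, -2529/325)
T6 scale by (2, 3/2): (1944/325, -2529/325) → (3888/325, -7587/650)

T(p) = (3888/325, -7587/650)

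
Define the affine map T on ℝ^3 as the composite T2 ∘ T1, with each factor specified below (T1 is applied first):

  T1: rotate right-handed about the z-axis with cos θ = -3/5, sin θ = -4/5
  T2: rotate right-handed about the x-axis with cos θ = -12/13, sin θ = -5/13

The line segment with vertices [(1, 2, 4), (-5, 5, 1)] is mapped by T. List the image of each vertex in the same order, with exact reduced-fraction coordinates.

image vertices: (1, 44/13, -38/13), (7, -7/13, -17/13)

T1 rotate right-handed about the z-axis with cos θ = -3/5, sin θ = -4/5: (1, 2, 4) → (1, -2, 4); (-5, 5, 1) → (7, 1, 1)
T2 rotate right-handed about the x-axis with cos θ = -12/13, sin θ = -5/13: (1, -2, 4) → (1, 44/13, -38/13); (7, 1, 1) → (7, -7/13, -17/13)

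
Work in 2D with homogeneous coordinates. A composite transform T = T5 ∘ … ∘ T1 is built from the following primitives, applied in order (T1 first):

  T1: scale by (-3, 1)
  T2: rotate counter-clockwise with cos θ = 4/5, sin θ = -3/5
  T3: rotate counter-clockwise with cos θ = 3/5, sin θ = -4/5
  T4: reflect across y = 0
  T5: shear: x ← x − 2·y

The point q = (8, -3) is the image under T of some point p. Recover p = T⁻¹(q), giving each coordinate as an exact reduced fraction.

p = (1, 2)

T1 = [-3 0 0; 0 1 0; 0 0 1]
T2·T1 = [-12/5 3/5 0; 9/5 4/5 0; 0 0 1]
T3·…·T1 = [0 1 0; 3 0 0; 0 0 1]
T4·…·T1 = [0 1 0; -3 0 0; 0 0 1]
T5·…·T1 = [6 1 0; -3 0 0; 0 0 1]
det M = 3; M⁻¹ = [0 -1/3 0; 1 2 0; 0 0 1]
M⁻¹ · (8, -3)ᵀ = (1, 2)ᵀ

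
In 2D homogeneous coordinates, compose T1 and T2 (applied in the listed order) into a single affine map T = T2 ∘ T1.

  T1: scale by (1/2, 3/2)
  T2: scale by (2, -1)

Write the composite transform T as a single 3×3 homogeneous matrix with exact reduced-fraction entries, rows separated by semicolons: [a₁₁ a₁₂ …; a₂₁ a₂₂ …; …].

T = [1 0 0; 0 -3/2 0; 0 0 1]

T1 = [1/2 0 0; 0 3/2 0; 0 0 1]
T2·T1 = [1 0 0; 0 -3/2 0; 0 0 1]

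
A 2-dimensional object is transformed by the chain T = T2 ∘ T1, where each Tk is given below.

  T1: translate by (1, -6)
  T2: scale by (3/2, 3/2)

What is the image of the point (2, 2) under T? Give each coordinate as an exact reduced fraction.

T1 translate by (1, -6): (2, 2) → (3, -4)
T2 scale by (3/2, 3/2): (3, -4) → (9/2, -6)

T(p) = (9/2, -6)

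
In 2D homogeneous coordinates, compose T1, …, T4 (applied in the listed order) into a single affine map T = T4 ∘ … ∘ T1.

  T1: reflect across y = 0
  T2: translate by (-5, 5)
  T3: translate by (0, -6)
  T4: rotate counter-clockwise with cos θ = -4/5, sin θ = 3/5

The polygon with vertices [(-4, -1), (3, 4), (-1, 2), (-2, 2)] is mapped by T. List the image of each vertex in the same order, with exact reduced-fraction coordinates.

T1 reflect across y = 0: (-4, -1) → (-4, 1); (3, 4) → (3, -4); (-1, 2) → (-1, -2); (-2, 2) → (-2, -2)
T2 translate by (-5, 5): (-4, 1) → (-9, 6); (3, -4) → (-2, 1); (-1, -2) → (-6, 3); (-2, -2) → (-7, 3)
T3 translate by (0, -6): (-9, 6) → (-9, 0); (-2, 1) → (-2, -5); (-6, 3) → (-6, -3); (-7, 3) → (-7, -3)
T4 rotate counter-clockwise with cos θ = -4/5, sin θ = 3/5: (-9, 0) → (36/5, -27/5); (-2, -5) → (23/5, 14/5); (-6, -3) → (33/5, -6/5); (-7, -3) → (37/5, -9/5)

image vertices: (36/5, -27/5), (23/5, 14/5), (33/5, -6/5), (37/5, -9/5)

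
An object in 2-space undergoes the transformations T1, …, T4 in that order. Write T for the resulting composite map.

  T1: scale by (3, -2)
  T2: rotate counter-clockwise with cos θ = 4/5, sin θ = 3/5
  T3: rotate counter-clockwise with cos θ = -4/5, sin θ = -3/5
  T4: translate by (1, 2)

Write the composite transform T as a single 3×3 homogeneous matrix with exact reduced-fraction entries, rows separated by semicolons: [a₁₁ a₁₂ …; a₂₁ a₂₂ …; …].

T = [-21/25 -48/25 1; -72/25 14/25 2; 0 0 1]

T1 = [3 0 0; 0 -2 0; 0 0 1]
T2·T1 = [12/5 6/5 0; 9/5 -8/5 0; 0 0 1]
T3·…·T1 = [-21/25 -48/25 0; -72/25 14/25 0; 0 0 1]
T4·…·T1 = [-21/25 -48/25 1; -72/25 14/25 2; 0 0 1]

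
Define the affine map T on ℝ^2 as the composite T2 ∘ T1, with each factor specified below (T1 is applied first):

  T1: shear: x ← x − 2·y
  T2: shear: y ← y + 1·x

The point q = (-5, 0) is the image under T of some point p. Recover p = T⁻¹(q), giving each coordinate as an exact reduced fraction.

T1 = [1 -2 0; 0 1 0; 0 0 1]
T2·T1 = [1 -2 0; 1 -1 0; 0 0 1]
det M = 1; M⁻¹ = [-1 2 0; -1 1 0; 0 0 1]
M⁻¹ · (-5, 0)ᵀ = (5, 5)ᵀ

p = (5, 5)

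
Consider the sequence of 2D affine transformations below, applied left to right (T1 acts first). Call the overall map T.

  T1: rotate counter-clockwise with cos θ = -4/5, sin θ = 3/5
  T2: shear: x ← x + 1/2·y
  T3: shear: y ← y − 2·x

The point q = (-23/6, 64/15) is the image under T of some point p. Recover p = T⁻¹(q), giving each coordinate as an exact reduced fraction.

p = (-1/3, 4)

T1 = [-4/5 -3/5 0; 3/5 -4/5 0; 0 0 1]
T2·T1 = [-1/2 -1 0; 3/5 -4/5 0; 0 0 1]
T3·…·T1 = [-1/2 -1 0; 8/5 6/5 0; 0 0 1]
det M = 1; M⁻¹ = [6/5 1 0; -8/5 -1/2 0; 0 0 1]
M⁻¹ · (-23/6, 64/15)ᵀ = (-1/3, 4)ᵀ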